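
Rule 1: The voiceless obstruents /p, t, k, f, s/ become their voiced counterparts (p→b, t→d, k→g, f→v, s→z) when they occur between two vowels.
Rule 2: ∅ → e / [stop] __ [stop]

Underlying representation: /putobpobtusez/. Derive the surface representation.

pudobepobetuzez

Rule 1 (intervocalic voicing): /t/ is a voiceless obstruent between vowels /u/ and /o/, so it voices to [d]. /s/ is a voiceless obstruent between vowels /u/ and /e/, so it voices to [z]. /putobpobtusez/ → pudobpobtuzez.
Rule 2 (stop-cluster e-epenthesis): /b/ and /p/ form a stop–stop cluster, so [e] is inserted between them. /b/ and /t/ form a stop–stop cluster, so [e] is inserted between them. /pudobpobtuzez/ → pudobepobetuzez.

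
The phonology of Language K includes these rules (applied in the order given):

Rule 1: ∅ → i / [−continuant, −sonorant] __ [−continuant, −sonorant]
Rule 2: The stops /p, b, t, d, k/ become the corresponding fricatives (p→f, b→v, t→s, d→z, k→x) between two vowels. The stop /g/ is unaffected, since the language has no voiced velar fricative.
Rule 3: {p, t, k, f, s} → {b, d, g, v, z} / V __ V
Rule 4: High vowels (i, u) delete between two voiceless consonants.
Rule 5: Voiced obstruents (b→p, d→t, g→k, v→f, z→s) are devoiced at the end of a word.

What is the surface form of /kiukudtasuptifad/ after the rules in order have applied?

Rule 1 (stop-cluster i-epenthesis): /d/ and /t/ form a stop–stop cluster, so [i] is inserted between them. /p/ and /t/ form a stop–stop cluster, so [i] is inserted between them. /kiukudtasuptifad/ → kiukuditasupitifad.
Rule 2 (intervocalic spirantization): /k/ is a stop between vowels /u/ and /u/, so it spirantizes to the fricative [x]. /d/ is a stop between vowels /u/ and /i/, so it spirantizes to the fricative [z]. /t/ is a stop between vowels /i/ and /a/, so it spirantizes to the fricative [s]. /p/ is a stop between vowels /u/ and /i/, so it spirantizes to the fricative [f]. /t/ is a stop between vowels /i/ and /i/, so it spirantizes to the fricative [s]. /kiukuditasupitifad/ → kiuxuzisasufisifad.
Rule 3 (intervocalic voicing): /s/ is a voiceless obstruent between vowels /i/ and /a/, so it voices to [z]. /s/ is a voiceless obstruent between vowels /a/ and /u/, so it voices to [z]. /f/ is a voiceless obstruent between vowels /u/ and /i/, so it voices to [v]. /s/ is a voiceless obstruent between vowels /i/ and /i/, so it voices to [z]. /f/ is a voiceless obstruent between vowels /i/ and /a/, so it voices to [v]. /kiuxuzisasufisifad/ → kiuxuzizazuvizivad.
Rule 4 (high vowel syncope): no segment meets the environment; /kiuxuzizazuvizivad/ is unchanged.
Rule 5 (final devoicing): /d/ is a voiced obstruent in word-final position, so it devoices to [t]. /kiuxuzizazuvizivad/ → kiuxuzizazuvizivat.

kiuxuzizazuvizivat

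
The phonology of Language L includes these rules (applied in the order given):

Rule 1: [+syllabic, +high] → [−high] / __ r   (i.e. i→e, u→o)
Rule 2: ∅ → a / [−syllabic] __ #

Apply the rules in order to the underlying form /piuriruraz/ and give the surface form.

pioreroraza

Rule 1 (pre-rhotic lowering): /u/ is a high vowel immediately before /r/, so it lowers to [o]. /i/ is a high vowel immediately before /r/, so it lowers to [e]. /u/ is a high vowel immediately before /r/, so it lowers to [o]. /piuriruraz/ → pioreroraz.
Rule 2 (final a-epenthesis): the form ends in the consonant /z/, so [a] is inserted word-finally. /pioreroraz/ → pioreroraza.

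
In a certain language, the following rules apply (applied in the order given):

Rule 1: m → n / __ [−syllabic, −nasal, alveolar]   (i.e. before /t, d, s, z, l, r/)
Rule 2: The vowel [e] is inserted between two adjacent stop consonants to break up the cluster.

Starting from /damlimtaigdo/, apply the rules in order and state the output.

Rule 1 (nasal place assimilation): /m/ precedes the alveolar consonant /l/, so it assimilates in place to [n]. /m/ precedes the alveolar consonant /t/, so it assimilates in place to [n]. /damlimtaigdo/ → danlintaigdo.
Rule 2 (stop-cluster e-epenthesis): /g/ and /d/ form a stop–stop cluster, so [e] is inserted between them. /danlintaigdo/ → danlintaigedo.

danlintaigedo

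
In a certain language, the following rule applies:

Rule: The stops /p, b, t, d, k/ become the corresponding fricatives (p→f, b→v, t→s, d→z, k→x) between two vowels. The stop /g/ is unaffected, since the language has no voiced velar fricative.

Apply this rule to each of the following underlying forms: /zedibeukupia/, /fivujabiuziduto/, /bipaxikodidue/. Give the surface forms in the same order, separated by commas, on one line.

/zedibeukupia/: /d/ is a stop between vowels /e/ and /i/, so it spirantizes to the fricative [z]. /b/ is a stop between vowels /i/ and /e/, so it spirantizes to the fricative [v]. /k/ is a stop between vowels /u/ and /u/, so it spirantizes to the fricative [x]. /p/ is a stop between vowels /u/ and /i/, so it spirantizes to the fricative [f]. → [zeziveuxufia].
/fivujabiuziduto/: /b/ is a stop between vowels /a/ and /i/, so it spirantizes to the fricative [v]. /d/ is a stop between vowels /i/ and /u/, so it spirantizes to the fricative [z]. /t/ is a stop between vowels /u/ and /o/, so it spirantizes to the fricative [s]. → [fivujaviuzizuso].
/bipaxikodidue/: /p/ is a stop between vowels /i/ and /a/, so it spirantizes to the fricative [f]. /k/ is a stop between vowels /i/ and /o/, so it spirantizes to the fricative [x]. /d/ is a stop between vowels /o/ and /i/, so it spirantizes to the fricative [z]. /d/ is a stop between vowels /i/ and /u/, so it spirantizes to the fricative [z]. → [bifaxixozizue].

zeziveuxufia, fivujaviuzizuso, bifaxixozizue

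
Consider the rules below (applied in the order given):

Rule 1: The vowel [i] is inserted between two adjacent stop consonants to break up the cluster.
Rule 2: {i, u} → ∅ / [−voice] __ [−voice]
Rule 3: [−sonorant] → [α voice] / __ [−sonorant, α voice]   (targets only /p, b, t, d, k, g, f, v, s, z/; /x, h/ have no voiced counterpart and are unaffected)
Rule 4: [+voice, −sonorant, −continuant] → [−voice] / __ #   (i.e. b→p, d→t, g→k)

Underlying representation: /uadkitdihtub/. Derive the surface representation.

Rule 1 (stop-cluster i-epenthesis): /d/ and /k/ form a stop–stop cluster, so [i] is inserted between them. /t/ and /d/ form a stop–stop cluster, so [i] is inserted between them. /uadkitdihtub/ → uadikitidihtub.
Rule 2 (high vowel syncope): /i/ is a high vowel flanked by voiceless consonants /k/ and /t/, so it deletes. /uadikitidihtub/ → uadiktidihtub.
Rule 3 (regressive voicing assimilation): no segment meets the environment; /uadiktidihtub/ is unchanged.
Rule 4 (final devoicing): /b/ is a voiced stop in word-final position, so it devoices to [p]. /uadiktidihtub/ → uadiktidihtup.

uadiktidihtup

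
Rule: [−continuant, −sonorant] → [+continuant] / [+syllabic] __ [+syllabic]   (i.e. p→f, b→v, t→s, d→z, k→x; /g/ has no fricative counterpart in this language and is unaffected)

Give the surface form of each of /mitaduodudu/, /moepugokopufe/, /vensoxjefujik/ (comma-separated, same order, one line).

misazuozuzu, moefugoxofufe, vensoxjefujik

/mitaduodudu/: /t/ is a stop between vowels /i/ and /a/, so it spirantizes to the fricative [s]. /d/ is a stop between vowels /a/ and /u/, so it spirantizes to the fricative [z]. /d/ is a stop between vowels /o/ and /u/, so it spirantizes to the fricative [z]. /d/ is a stop between vowels /u/ and /u/, so it spirantizes to the fricative [z]. → [misazuozuzu].
/moepugokopufe/: /p/ is a stop between vowels /e/ and /u/, so it spirantizes to the fricative [f]. /k/ is a stop between vowels /o/ and /o/, so it spirantizes to the fricative [x]. /p/ is a stop between vowels /o/ and /u/, so it spirantizes to the fricative [f]. → [moefugoxofufe].
/vensoxjefujik/: the rule's environment is not met; surfaces unchanged as [vensoxjefujik].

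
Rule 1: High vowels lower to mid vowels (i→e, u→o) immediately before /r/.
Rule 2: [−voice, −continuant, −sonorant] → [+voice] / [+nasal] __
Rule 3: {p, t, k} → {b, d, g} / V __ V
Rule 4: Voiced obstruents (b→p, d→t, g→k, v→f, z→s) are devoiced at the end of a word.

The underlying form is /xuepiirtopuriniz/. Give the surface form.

xuebiertoborinis

Rule 1 (pre-rhotic lowering): /i/ is a high vowel immediately before /r/, so it lowers to [e]. /u/ is a high vowel immediately before /r/, so it lowers to [o]. /xuepiirtopuriniz/ → xuepiertoporiniz.
Rule 2 (post-nasal voicing): no segment meets the environment; /xuepiertoporiniz/ is unchanged.
Rule 3 (intervocalic voicing): /p/ is a voiceless stop between vowels /e/ and /i/, so it voices to [b]. /p/ is a voiceless stop between vowels /o/ and /o/, so it voices to [b]. /xuepiertoporiniz/ → xuebiertoboriniz.
Rule 4 (final devoicing): /z/ is a voiced obstruent in word-final position, so it devoices to [s]. /xuebiertoboriniz/ → xuebiertoborinis.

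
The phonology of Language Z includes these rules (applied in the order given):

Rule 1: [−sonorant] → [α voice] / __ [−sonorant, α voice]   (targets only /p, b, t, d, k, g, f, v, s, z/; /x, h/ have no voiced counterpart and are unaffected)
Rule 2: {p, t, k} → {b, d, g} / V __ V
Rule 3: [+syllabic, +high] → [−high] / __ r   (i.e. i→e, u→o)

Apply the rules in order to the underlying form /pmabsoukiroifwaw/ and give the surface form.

Rule 1 (regressive voicing assimilation): /b/ precedes the voiceless obstruent /s/, so it devoices to [p] by assimilation. /pmabsoukiroifwaw/ → pmapsoukiroifwaw.
Rule 2 (intervocalic voicing): /k/ is a voiceless stop between vowels /u/ and /i/, so it voices to [g]. /pmapsoukiroifwaw/ → pmapsougiroifwaw.
Rule 3 (pre-rhotic lowering): /i/ is a high vowel immediately before /r/, so it lowers to [e]. /pmapsougiroifwaw/ → pmapsougeroifwaw.

pmapsougeroifwaw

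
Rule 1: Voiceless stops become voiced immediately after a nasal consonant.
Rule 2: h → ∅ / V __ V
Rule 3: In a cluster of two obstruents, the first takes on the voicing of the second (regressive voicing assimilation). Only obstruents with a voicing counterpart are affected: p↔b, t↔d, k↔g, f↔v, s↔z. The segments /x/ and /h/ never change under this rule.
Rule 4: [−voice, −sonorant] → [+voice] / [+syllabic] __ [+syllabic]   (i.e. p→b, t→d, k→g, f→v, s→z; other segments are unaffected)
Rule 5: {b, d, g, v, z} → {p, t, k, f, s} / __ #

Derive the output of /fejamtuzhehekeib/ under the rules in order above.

fejamdusheegeip

Rule 1 (post-nasal voicing): /t/ is a voiceless stop immediately after the nasal /m/, so it voices to [d]. /fejamtuzhehekeib/ → fejamduzhehekeib.
Rule 2 (intervocalic h-deletion): /h/ occurs between vowels /e/ and /e/, so it deletes. /fejamduzhehekeib/ → fejamduzheekeib.
Rule 3 (regressive voicing assimilation): /z/ precedes the voiceless obstruent /h/, so it devoices to [s] by assimilation. /fejamduzheekeib/ → fejamdusheekeib.
Rule 4 (intervocalic voicing): /k/ is a voiceless obstruent between vowels /e/ and /e/, so it voices to [g]. /fejamdusheekeib/ → fejamdusheegeib.
Rule 5 (final devoicing): /b/ is a voiced obstruent in word-final position, so it devoices to [p]. /fejamdusheegeib/ → fejamdusheegeip.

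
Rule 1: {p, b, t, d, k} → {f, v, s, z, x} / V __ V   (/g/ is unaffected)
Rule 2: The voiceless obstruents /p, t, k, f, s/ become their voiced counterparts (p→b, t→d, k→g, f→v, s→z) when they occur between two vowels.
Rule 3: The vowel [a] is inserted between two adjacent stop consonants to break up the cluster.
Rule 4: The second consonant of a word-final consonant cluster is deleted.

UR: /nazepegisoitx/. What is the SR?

nazevegizoit

Rule 1 (intervocalic spirantization): /p/ is a stop between vowels /e/ and /e/, so it spirantizes to the fricative [f]. /nazepegisoitx/ → nazefegisoitx.
Rule 2 (intervocalic voicing): /f/ is a voiceless obstruent between vowels /e/ and /e/, so it voices to [v]. /s/ is a voiceless obstruent between vowels /i/ and /o/, so it voices to [z]. /nazefegisoitx/ → nazevegizoitx.
Rule 3 (stop-cluster a-epenthesis): no segment meets the environment; /nazevegizoitx/ is unchanged.
Rule 4 (final cluster simplification): /x/ is the second consonant of a word-final cluster /tx/, so it deletes. /nazevegizoitx/ → nazevegizoit.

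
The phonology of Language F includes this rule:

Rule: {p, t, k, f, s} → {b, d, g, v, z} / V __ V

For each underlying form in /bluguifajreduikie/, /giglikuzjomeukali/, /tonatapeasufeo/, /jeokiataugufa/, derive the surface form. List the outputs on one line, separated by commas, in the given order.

/bluguifajreduikie/: /f/ is a voiceless obstruent between vowels /i/ and /a/, so it voices to [v]. /k/ is a voiceless obstruent between vowels /i/ and /i/, so it voices to [g]. → [bluguivajreduigie].
/giglikuzjomeukali/: /k/ is a voiceless obstruent between vowels /i/ and /u/, so it voices to [g]. /k/ is a voiceless obstruent between vowels /u/ and /a/, so it voices to [g]. → [gigliguzjomeugali].
/tonatapeasufeo/: /t/ is a voiceless obstruent between vowels /a/ and /a/, so it voices to [d]. /p/ is a voiceless obstruent between vowels /a/ and /e/, so it voices to [b]. /s/ is a voiceless obstruent between vowels /a/ and /u/, so it voices to [z]. /f/ is a voiceless obstruent between vowels /u/ and /e/, so it voices to [v]. → [tonadabeazuveo].
/jeokiataugufa/: /k/ is a voiceless obstruent between vowels /o/ and /i/, so it voices to [g]. /t/ is a voiceless obstruent between vowels /a/ and /a/, so it voices to [d]. /f/ is a voiceless obstruent between vowels /u/ and /a/, so it voices to [v]. → [jeogiadauguva].

bluguivajreduigie, gigliguzjomeugali, tonadabeazuveo, jeogiadauguva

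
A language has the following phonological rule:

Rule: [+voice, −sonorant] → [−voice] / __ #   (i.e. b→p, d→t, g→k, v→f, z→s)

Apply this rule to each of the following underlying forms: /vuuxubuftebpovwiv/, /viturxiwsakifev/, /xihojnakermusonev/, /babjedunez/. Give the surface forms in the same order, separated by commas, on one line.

/vuuxubuftebpovwiv/: /v/ is a voiced obstruent in word-final position, so it devoices to [f]. → [vuuxubuftebpovwif].
/viturxiwsakifev/: /v/ is a voiced obstruent in word-final position, so it devoices to [f]. → [viturxiwsakifef].
/xihojnakermusonev/: /v/ is a voiced obstruent in word-final position, so it devoices to [f]. → [xihojnakermusonef].
/babjedunez/: /z/ is a voiced obstruent in word-final position, so it devoices to [s]. → [babjedunes].

vuuxubuftebpovwif, viturxiwsakifef, xihojnakermusonef, babjedunes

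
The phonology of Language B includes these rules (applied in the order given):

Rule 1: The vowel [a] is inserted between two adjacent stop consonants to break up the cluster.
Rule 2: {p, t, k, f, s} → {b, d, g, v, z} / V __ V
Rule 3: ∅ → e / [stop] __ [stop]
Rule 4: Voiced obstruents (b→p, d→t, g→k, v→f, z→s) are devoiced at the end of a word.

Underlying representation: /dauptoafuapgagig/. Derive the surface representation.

Rule 1 (stop-cluster a-epenthesis): /p/ and /t/ form a stop–stop cluster, so [a] is inserted between them. /p/ and /g/ form a stop–stop cluster, so [a] is inserted between them. /dauptoafuapgagig/ → daupatoafuapagagig.
Rule 2 (intervocalic voicing): /p/ is a voiceless obstruent between vowels /u/ and /a/, so it voices to [b]. /t/ is a voiceless obstruent between vowels /a/ and /o/, so it voices to [d]. /f/ is a voiceless obstruent between vowels /a/ and /u/, so it voices to [v]. /p/ is a voiceless obstruent between vowels /a/ and /a/, so it voices to [b]. /daupatoafuapagagig/ → daubadoavuabagagig.
Rule 3 (stop-cluster e-epenthesis): no segment meets the environment; /daubadoavuabagagig/ is unchanged.
Rule 4 (final devoicing): /g/ is a voiced obstruent in word-final position, so it devoices to [k]. /daubadoavuabagagig/ → daubadoavuabagagik.

daubadoavuabagagik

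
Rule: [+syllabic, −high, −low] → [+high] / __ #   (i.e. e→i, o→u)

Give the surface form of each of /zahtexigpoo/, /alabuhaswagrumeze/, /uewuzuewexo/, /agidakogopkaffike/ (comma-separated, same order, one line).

/zahtexigpoo/: /o/ is a mid vowel in word-final position, so it raises to [u]. → [zahtexigpou].
/alabuhaswagrumeze/: /e/ is a mid vowel in word-final position, so it raises to [i]. → [alabuhaswagrumezi].
/uewuzuewexo/: /o/ is a mid vowel in word-final position, so it raises to [u]. → [uewuzuewexu].
/agidakogopkaffike/: /e/ is a mid vowel in word-final position, so it raises to [i]. → [agidakogopkaffiki].

zahtexigpou, alabuhaswagrumezi, uewuzuewexu, agidakogopkaffiki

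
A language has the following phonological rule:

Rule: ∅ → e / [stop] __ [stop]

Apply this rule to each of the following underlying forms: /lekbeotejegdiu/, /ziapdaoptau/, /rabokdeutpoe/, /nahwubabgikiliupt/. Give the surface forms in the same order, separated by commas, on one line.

lekebeotejegediu, ziapedaopetau, rabokedeutepoe, nahwubabegikiliupet

/lekbeotejegdiu/: /k/ and /b/ form a stop–stop cluster, so [e] is inserted between them. /g/ and /d/ form a stop–stop cluster, so [e] is inserted between them. → [lekebeotejegediu].
/ziapdaoptau/: /p/ and /d/ form a stop–stop cluster, so [e] is inserted between them. /p/ and /t/ form a stop–stop cluster, so [e] is inserted between them. → [ziapedaopetau].
/rabokdeutpoe/: /k/ and /d/ form a stop–stop cluster, so [e] is inserted between them. /t/ and /p/ form a stop–stop cluster, so [e] is inserted between them. → [rabokedeutepoe].
/nahwubabgikiliupt/: /b/ and /g/ form a stop–stop cluster, so [e] is inserted between them. /p/ and /t/ form a stop–stop cluster, so [e] is inserted between them. → [nahwubabegikiliupet].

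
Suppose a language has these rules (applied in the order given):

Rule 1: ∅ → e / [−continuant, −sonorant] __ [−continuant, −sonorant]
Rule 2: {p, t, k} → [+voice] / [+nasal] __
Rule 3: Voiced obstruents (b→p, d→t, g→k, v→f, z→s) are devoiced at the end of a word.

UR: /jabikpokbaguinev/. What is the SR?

jabikepokebaguinef

Rule 1 (stop-cluster e-epenthesis): /k/ and /p/ form a stop–stop cluster, so [e] is inserted between them. /k/ and /b/ form a stop–stop cluster, so [e] is inserted between them. /jabikpokbaguinev/ → jabikepokebaguinev.
Rule 2 (post-nasal voicing): no segment meets the environment; /jabikepokebaguinev/ is unchanged.
Rule 3 (final devoicing): /v/ is a voiced obstruent in word-final position, so it devoices to [f]. /jabikepokebaguinev/ → jabikepokebaguinef.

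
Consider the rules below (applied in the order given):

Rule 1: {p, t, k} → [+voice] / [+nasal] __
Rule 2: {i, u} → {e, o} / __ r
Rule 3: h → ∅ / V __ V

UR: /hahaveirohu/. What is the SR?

Rule 1 (post-nasal voicing): no segment meets the environment; /hahaveirohu/ is unchanged.
Rule 2 (pre-rhotic lowering): /i/ is a high vowel immediately before /r/, so it lowers to [e]. /hahaveirohu/ → hahaveerohu.
Rule 3 (intervocalic h-deletion): /h/ occurs between vowels /a/ and /a/, so it deletes. /h/ occurs between vowels /o/ and /u/, so it deletes. /hahaveerohu/ → haaveerou.

haaveerou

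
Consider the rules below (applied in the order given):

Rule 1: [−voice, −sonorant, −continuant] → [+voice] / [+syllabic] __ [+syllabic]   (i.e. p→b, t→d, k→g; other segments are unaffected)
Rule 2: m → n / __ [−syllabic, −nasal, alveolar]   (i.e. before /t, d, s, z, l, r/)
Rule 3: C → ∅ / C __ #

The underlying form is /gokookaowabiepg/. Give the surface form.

Rule 1 (intervocalic voicing): /k/ is a voiceless stop between vowels /o/ and /o/, so it voices to [g]. /k/ is a voiceless stop between vowels /o/ and /a/, so it voices to [g]. /gokookaowabiepg/ → gogoogaowabiepg.
Rule 2 (nasal place assimilation): no segment meets the environment; /gogoogaowabiepg/ is unchanged.
Rule 3 (final cluster simplification): /g/ is the second consonant of a word-final cluster /pg/, so it deletes. /gogoogaowabiepg/ → gogoogaowabiep.

gogoogaowabiep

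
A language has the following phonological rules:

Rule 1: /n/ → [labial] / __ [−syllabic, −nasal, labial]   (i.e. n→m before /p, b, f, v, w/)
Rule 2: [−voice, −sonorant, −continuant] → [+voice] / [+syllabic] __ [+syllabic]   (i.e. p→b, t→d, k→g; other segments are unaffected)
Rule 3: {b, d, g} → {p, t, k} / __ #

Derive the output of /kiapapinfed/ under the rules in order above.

Rule 1 (nasal place assimilation): /n/ precedes the labial consonant /f/, so it assimilates in place to [m]. /kiapapinfed/ → kiapapimfed.
Rule 2 (intervocalic voicing): /p/ is a voiceless stop between vowels /a/ and /a/, so it voices to [b]. /p/ is a voiceless stop between vowels /a/ and /i/, so it voices to [b]. /kiapapimfed/ → kiababimfed.
Rule 3 (final devoicing): /d/ is a voiced stop in word-final position, so it devoices to [t]. /kiababimfed/ → kiababimfet.

kiababimfet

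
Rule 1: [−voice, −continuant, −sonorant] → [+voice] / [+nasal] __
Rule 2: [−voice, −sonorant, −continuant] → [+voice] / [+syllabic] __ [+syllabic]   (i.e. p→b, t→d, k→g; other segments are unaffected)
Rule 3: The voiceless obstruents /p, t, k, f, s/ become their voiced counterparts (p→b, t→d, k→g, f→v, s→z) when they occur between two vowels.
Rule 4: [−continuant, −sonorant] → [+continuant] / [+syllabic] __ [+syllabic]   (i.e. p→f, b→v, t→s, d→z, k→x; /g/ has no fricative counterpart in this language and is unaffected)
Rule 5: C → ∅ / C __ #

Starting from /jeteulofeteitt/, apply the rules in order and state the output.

jezeulovezeit

Rule 1 (post-nasal voicing): no segment meets the environment; /jeteulofeteitt/ is unchanged.
Rule 2 (intervocalic voicing): /t/ is a voiceless stop between vowels /e/ and /e/, so it voices to [d]. /t/ is a voiceless stop between vowels /e/ and /e/, so it voices to [d]. /jeteulofeteitt/ → jedeulofedeitt.
Rule 3 (intervocalic voicing): /f/ is a voiceless obstruent between vowels /o/ and /e/, so it voices to [v]. /jedeulofedeitt/ → jedeulovedeitt.
Rule 4 (intervocalic spirantization): /d/ is a stop between vowels /e/ and /e/, so it spirantizes to the fricative [z]. /d/ is a stop between vowels /e/ and /e/, so it spirantizes to the fricative [z]. /jedeulovedeitt/ → jezeulovezeitt.
Rule 5 (final cluster simplification): /t/ is the second consonant of a word-final cluster /tt/, so it deletes. /jezeulovezeitt/ → jezeulovezeit.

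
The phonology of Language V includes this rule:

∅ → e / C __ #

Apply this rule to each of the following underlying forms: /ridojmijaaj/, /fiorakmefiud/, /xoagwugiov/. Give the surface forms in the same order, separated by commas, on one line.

/ridojmijaaj/: the form ends in the consonant /j/, so [e] is inserted word-finally. → [ridojmijaaje].
/fiorakmefiud/: the form ends in the consonant /d/, so [e] is inserted word-finally. → [fiorakmefiude].
/xoagwugiov/: the form ends in the consonant /v/, so [e] is inserted word-finally. → [xoagwugiove].

ridojmijaaje, fiorakmefiude, xoagwugiove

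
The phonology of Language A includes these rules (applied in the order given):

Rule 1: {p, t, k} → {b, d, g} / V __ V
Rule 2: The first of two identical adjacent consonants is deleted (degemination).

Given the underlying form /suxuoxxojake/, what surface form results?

suxuoxojage

Rule 1 (intervocalic voicing): /k/ is a voiceless stop between vowels /a/ and /e/, so it voices to [g]. /suxuoxxojake/ → suxuoxxojage.
Rule 2 (degemination): /xx/ is a geminate; the first /x/ deletes. /suxuoxxojage/ → suxuoxojage.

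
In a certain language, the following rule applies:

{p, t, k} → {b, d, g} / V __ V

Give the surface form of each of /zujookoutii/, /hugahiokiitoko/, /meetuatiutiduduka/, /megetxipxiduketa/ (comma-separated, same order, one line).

/zujookoutii/: /k/ is a voiceless stop between vowels /o/ and /o/, so it voices to [g]. /t/ is a voiceless stop between vowels /u/ and /i/, so it voices to [d]. → [zujoogoudii].
/hugahiokiitoko/: /k/ is a voiceless stop between vowels /o/ and /i/, so it voices to [g]. /t/ is a voiceless stop between vowels /i/ and /o/, so it voices to [d]. /k/ is a voiceless stop between vowels /o/ and /o/, so it voices to [g]. → [hugahiogiidogo].
/meetuatiutiduduka/: /t/ is a voiceless stop between vowels /e/ and /u/, so it voices to [d]. /t/ is a voiceless stop between vowels /a/ and /i/, so it voices to [d]. /t/ is a voiceless stop between vowels /u/ and /i/, so it voices to [d]. /k/ is a voiceless stop between vowels /u/ and /a/, so it voices to [g]. → [meeduadiudiduduga].
/megetxipxiduketa/: /k/ is a voiceless stop between vowels /u/ and /e/, so it voices to [g]. /t/ is a voiceless stop between vowels /e/ and /a/, so it voices to [d]. → [megetxipxidugeda].

zujoogoudii, hugahiogiidogo, meeduadiudiduduga, megetxipxidugeda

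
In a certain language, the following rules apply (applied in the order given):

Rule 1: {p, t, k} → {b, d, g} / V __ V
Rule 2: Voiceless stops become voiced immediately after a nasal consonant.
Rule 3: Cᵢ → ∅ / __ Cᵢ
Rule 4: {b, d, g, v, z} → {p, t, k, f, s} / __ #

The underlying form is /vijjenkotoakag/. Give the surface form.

Rule 1 (intervocalic voicing): /t/ is a voiceless stop between vowels /o/ and /o/, so it voices to [d]. /k/ is a voiceless stop between vowels /a/ and /a/, so it voices to [g]. /vijjenkotoakag/ → vijjenkodoagag.
Rule 2 (post-nasal voicing): /k/ is a voiceless stop immediately after the nasal /n/, so it voices to [g]. /vijjenkodoagag/ → vijjengodoagag.
Rule 3 (degemination): /jj/ is a geminate; the first /j/ deletes. /vijjengodoagag/ → vijengodoagag.
Rule 4 (final devoicing): /g/ is a voiced obstruent in word-final position, so it devoices to [k]. /vijengodoagag/ → vijengodoagak.

vijengodoagak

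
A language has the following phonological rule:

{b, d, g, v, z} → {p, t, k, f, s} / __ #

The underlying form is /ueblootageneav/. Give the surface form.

/v/ is a voiced obstruent in word-final position, so it devoices to [f].
Surface form: [ueblootageneaf].

ueblootageneaf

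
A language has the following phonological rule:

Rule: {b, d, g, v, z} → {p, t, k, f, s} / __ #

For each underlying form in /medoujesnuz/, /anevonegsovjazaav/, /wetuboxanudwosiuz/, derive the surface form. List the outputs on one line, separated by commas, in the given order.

/medoujesnuz/: /z/ is a voiced obstruent in word-final position, so it devoices to [s]. → [medoujesnus].
/anevonegsovjazaav/: /v/ is a voiced obstruent in word-final position, so it devoices to [f]. → [anevonegsovjazaaf].
/wetuboxanudwosiuz/: /z/ is a voiced obstruent in word-final position, so it devoices to [s]. → [wetuboxanudwosius].

medoujesnus, anevonegsovjazaaf, wetuboxanudwosius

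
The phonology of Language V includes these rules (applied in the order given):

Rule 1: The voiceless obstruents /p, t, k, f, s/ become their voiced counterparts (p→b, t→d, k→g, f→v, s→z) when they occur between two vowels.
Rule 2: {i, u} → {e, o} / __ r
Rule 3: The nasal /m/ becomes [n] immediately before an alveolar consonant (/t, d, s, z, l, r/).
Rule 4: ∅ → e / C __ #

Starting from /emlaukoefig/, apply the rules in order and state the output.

enlaugoevige

Rule 1 (intervocalic voicing): /k/ is a voiceless obstruent between vowels /u/ and /o/, so it voices to [g]. /f/ is a voiceless obstruent between vowels /e/ and /i/, so it voices to [v]. /emlaukoefig/ → emlaugoevig.
Rule 2 (pre-rhotic lowering): no segment meets the environment; /emlaugoevig/ is unchanged.
Rule 3 (nasal place assimilation): /m/ precedes the alveolar consonant /l/, so it assimilates in place to [n]. /emlaugoevig/ → enlaugoevig.
Rule 4 (final e-epenthesis): the form ends in the consonant /g/, so [e] is inserted word-finally. /enlaugoevig/ → enlaugoevige.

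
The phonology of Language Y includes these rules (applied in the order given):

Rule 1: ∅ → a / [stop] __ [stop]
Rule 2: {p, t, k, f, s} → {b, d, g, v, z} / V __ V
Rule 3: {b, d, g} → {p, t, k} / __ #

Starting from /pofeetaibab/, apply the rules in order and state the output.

poveedaibap

Rule 1 (stop-cluster a-epenthesis): no segment meets the environment; /pofeetaibab/ is unchanged.
Rule 2 (intervocalic voicing): /f/ is a voiceless obstruent between vowels /o/ and /e/, so it voices to [v]. /t/ is a voiceless obstruent between vowels /e/ and /a/, so it voices to [d]. /pofeetaibab/ → poveedaibab.
Rule 3 (final devoicing): /b/ is a voiced stop in word-final position, so it devoices to [p]. /poveedaibab/ → poveedaibap.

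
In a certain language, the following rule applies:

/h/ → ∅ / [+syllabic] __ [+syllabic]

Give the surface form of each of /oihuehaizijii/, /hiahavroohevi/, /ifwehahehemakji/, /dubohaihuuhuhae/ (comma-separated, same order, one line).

/oihuehaizijii/: /h/ occurs between vowels /i/ and /u/, so it deletes. /h/ occurs between vowels /e/ and /a/, so it deletes. → [oiueaizijii].
/hiahavroohevi/: /h/ occurs between vowels /a/ and /a/, so it deletes. /h/ occurs between vowels /o/ and /e/, so it deletes. → [hiaavrooevi].
/ifwehahehemakji/: /h/ occurs between vowels /e/ and /a/, so it deletes. /h/ occurs between vowels /a/ and /e/, so it deletes. /h/ occurs between vowels /e/ and /e/, so it deletes. → [ifweaeemakji].
/dubohaihuuhuhae/: /h/ occurs between vowels /o/ and /a/, so it deletes. /h/ occurs between vowels /i/ and /u/, so it deletes. /h/ occurs between vowels /u/ and /u/, so it deletes. /h/ occurs between vowels /u/ and /a/, so it deletes. → [duboaiuuuae].

oiueaizijii, hiaavrooevi, ifweaeemakji, duboaiuuuae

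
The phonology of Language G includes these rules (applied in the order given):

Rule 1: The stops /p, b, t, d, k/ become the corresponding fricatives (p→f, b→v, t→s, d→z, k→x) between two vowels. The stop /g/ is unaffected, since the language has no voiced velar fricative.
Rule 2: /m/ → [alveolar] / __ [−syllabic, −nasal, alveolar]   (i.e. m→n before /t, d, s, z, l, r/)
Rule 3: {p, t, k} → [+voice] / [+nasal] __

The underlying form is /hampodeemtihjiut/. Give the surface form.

Rule 1 (intervocalic spirantization): /d/ is a stop between vowels /o/ and /e/, so it spirantizes to the fricative [z]. /hampodeemtihjiut/ → hampozeemtihjiut.
Rule 2 (nasal place assimilation): /m/ precedes the alveolar consonant /t/, so it assimilates in place to [n]. /hampozeemtihjiut/ → hampozeentihjiut.
Rule 3 (post-nasal voicing): /p/ is a voiceless stop immediately after the nasal /m/, so it voices to [b]. /t/ is a voiceless stop immediately after the nasal /n/, so it voices to [d]. /hampozeentihjiut/ → hambozeendihjiut.

hambozeendihjiut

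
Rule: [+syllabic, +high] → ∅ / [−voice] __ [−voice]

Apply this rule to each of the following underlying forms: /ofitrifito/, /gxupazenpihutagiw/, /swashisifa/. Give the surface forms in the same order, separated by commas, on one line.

/ofitrifito/: /i/ is a high vowel flanked by voiceless consonants /f/ and /t/, so it deletes. /i/ is a high vowel flanked by voiceless consonants /f/ and /t/, so it deletes. → [oftrifto].
/gxupazenpihutagiw/: /u/ is a high vowel flanked by voiceless consonants /x/ and /p/, so it deletes. /i/ is a high vowel flanked by voiceless consonants /p/ and /h/, so it deletes. /u/ is a high vowel flanked by voiceless consonants /h/ and /t/, so it deletes. → [gxpazenphtagiw].
/swashisifa/: /i/ is a high vowel flanked by voiceless consonants /h/ and /s/, so it deletes. /i/ is a high vowel flanked by voiceless consonants /s/ and /f/, so it deletes. → [swashsfa].

oftrifto, gxpazenphtagiw, swashsfa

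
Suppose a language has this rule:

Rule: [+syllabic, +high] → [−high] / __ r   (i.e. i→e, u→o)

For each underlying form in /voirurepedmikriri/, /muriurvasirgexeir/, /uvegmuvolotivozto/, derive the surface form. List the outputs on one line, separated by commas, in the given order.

voerorepedmikreri, moriorvasergexeer, uvegmuvolotivozto

/voirurepedmikriri/: /i/ is a high vowel immediately before /r/, so it lowers to [e]. /u/ is a high vowel immediately before /r/, so it lowers to [o]. /i/ is a high vowel immediately before /r/, so it lowers to [e]. → [voerorepedmikreri].
/muriurvasirgexeir/: /u/ is a high vowel immediately before /r/, so it lowers to [o]. /u/ is a high vowel immediately before /r/, so it lowers to [o]. /i/ is a high vowel immediately before /r/, so it lowers to [e]. /i/ is a high vowel immediately before /r/, so it lowers to [e]. → [moriorvasergexeer].
/uvegmuvolotivozto/: the rule's environment is not met; surfaces unchanged as [uvegmuvolotivozto].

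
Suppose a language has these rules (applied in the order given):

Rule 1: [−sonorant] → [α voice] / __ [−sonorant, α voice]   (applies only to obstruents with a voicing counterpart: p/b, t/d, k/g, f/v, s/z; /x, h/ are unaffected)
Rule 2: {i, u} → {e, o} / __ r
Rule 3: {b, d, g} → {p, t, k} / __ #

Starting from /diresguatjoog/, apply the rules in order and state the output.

Rule 1 (regressive voicing assimilation): /s/ precedes the voiced obstruent /g/, so it voices to [z] by assimilation. /diresguatjoog/ → direzguatjoog.
Rule 2 (pre-rhotic lowering): /i/ is a high vowel immediately before /r/, so it lowers to [e]. /direzguatjoog/ → derezguatjoog.
Rule 3 (final devoicing): /g/ is a voiced stop in word-final position, so it devoices to [k]. /derezguatjoog/ → derezguatjook.

derezguatjook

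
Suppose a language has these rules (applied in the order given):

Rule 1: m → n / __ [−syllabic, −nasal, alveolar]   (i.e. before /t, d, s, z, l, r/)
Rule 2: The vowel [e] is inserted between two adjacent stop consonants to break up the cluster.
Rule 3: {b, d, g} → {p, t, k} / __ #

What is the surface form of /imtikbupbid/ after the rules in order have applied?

Rule 1 (nasal place assimilation): /m/ precedes the alveolar consonant /t/, so it assimilates in place to [n]. /imtikbupbid/ → intikbupbid.
Rule 2 (stop-cluster e-epenthesis): /k/ and /b/ form a stop–stop cluster, so [e] is inserted between them. /p/ and /b/ form a stop–stop cluster, so [e] is inserted between them. /intikbupbid/ → intikebupebid.
Rule 3 (final devoicing): /d/ is a voiced stop in word-final position, so it devoices to [t]. /intikebupebid/ → intikebupebit.

intikebupebit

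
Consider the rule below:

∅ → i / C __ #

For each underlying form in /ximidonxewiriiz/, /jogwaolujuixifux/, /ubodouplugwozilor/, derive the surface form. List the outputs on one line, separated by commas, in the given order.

ximidonxewiriizi, jogwaolujuixifuxi, ubodouplugwozilori

/ximidonxewiriiz/: the form ends in the consonant /z/, so [i] is inserted word-finally. → [ximidonxewiriizi].
/jogwaolujuixifux/: the form ends in the consonant /x/, so [i] is inserted word-finally. → [jogwaolujuixifuxi].
/ubodouplugwozilor/: the form ends in the consonant /r/, so [i] is inserted word-finally. → [ubodouplugwozilori].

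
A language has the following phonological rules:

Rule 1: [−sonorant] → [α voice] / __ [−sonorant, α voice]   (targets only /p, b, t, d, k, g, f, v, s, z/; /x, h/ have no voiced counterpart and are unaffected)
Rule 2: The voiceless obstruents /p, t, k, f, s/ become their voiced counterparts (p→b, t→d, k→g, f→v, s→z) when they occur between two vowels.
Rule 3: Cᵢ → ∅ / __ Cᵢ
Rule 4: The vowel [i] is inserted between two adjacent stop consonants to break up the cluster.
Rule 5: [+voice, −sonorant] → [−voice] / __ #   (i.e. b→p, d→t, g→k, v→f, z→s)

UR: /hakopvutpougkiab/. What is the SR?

Rule 1 (regressive voicing assimilation): /p/ precedes the voiced obstruent /v/, so it voices to [b] by assimilation. /g/ precedes the voiceless obstruent /k/, so it devoices to [k] by assimilation. /hakopvutpougkiab/ → hakobvutpoukkiab.
Rule 2 (intervocalic voicing): /k/ is a voiceless obstruent between vowels /a/ and /o/, so it voices to [g]. /hakobvutpoukkiab/ → hagobvutpoukkiab.
Rule 3 (degemination): /kk/ is a geminate; the first /k/ deletes. /hagobvutpoukkiab/ → hagobvutpoukiab.
Rule 4 (stop-cluster i-epenthesis): /t/ and /p/ form a stop–stop cluster, so [i] is inserted between them. /hagobvutpoukiab/ → hagobvutipoukiab.
Rule 5 (final devoicing): /b/ is a voiced obstruent in word-final position, so it devoices to [p]. /hagobvutipoukiab/ → hagobvutipoukiap.

hagobvutipoukiap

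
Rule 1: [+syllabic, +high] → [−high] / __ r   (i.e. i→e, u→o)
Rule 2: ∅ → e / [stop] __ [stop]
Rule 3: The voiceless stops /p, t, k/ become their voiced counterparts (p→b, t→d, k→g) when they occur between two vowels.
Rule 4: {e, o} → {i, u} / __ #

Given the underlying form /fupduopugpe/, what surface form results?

Rule 1 (pre-rhotic lowering): no segment meets the environment; /fupduopugpe/ is unchanged.
Rule 2 (stop-cluster e-epenthesis): /p/ and /d/ form a stop–stop cluster, so [e] is inserted between them. /g/ and /p/ form a stop–stop cluster, so [e] is inserted between them. /fupduopugpe/ → fupeduopugepe.
Rule 3 (intervocalic voicing): /p/ is a voiceless stop between vowels /u/ and /e/, so it voices to [b]. /p/ is a voiceless stop between vowels /o/ and /u/, so it voices to [b]. /p/ is a voiceless stop between vowels /e/ and /e/, so it voices to [b]. /fupeduopugepe/ → fubeduobugebe.
Rule 4 (final vowel raising): /e/ is a mid vowel in word-final position, so it raises to [i]. /fubeduobugebe/ → fubeduobugebi.

fubeduobugebi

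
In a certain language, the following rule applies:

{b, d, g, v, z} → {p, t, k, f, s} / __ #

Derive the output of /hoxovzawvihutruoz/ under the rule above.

hoxovzawvihutruos

Scanning /hoxovzawvihutruoz/: /v/ at position 5 is not in the conditioning environment; /z/ at position 6 is not in the conditioning environment; /v/ at position 9 is not in the conditioning environment; /z/ is a voiced obstruent in word-final position, so it devoices to [s].
Result: [hoxovzawvihutruos].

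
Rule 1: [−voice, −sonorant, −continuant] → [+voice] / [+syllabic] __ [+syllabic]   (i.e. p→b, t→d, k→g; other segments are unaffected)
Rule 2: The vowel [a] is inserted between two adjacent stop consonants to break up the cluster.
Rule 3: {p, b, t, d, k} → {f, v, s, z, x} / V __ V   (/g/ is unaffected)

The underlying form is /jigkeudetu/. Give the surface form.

Rule 1 (intervocalic voicing): /t/ is a voiceless stop between vowels /e/ and /u/, so it voices to [d]. /jigkeudetu/ → jigkeudedu.
Rule 2 (stop-cluster a-epenthesis): /g/ and /k/ form a stop–stop cluster, so [a] is inserted between them. /jigkeudedu/ → jigakeudedu.
Rule 3 (intervocalic spirantization): /k/ is a stop between vowels /a/ and /e/, so it spirantizes to the fricative [x]. /d/ is a stop between vowels /u/ and /e/, so it spirantizes to the fricative [z]. /d/ is a stop between vowels /e/ and /u/, so it spirantizes to the fricative [z]. /jigakeudedu/ → jigaxeuzezu.

jigaxeuzezu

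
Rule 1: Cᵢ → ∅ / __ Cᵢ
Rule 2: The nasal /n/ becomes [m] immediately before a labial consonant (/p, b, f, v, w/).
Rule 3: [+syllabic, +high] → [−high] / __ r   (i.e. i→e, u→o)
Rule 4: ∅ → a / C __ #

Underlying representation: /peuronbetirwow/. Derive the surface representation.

peorombeterwowa

Rule 1 (degemination): no segment meets the environment; /peuronbetirwow/ is unchanged.
Rule 2 (nasal place assimilation): /n/ precedes the labial consonant /b/, so it assimilates in place to [m]. /peuronbetirwow/ → peurombetirwow.
Rule 3 (pre-rhotic lowering): /u/ is a high vowel immediately before /r/, so it lowers to [o]. /i/ is a high vowel immediately before /r/, so it lowers to [e]. /peurombetirwow/ → peorombeterwow.
Rule 4 (final a-epenthesis): the form ends in the consonant /w/, so [a] is inserted word-finally. /peorombeterwow/ → peorombeterwowa.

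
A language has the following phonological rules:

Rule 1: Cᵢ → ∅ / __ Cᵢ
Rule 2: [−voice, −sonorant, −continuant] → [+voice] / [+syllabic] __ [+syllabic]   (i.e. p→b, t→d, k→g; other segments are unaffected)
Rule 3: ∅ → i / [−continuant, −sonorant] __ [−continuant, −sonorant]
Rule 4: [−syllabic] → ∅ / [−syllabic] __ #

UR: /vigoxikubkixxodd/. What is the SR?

Rule 1 (degemination): /xx/ is a geminate; the first /x/ deletes. /dd/ is a geminate; the first /d/ deletes. /vigoxikubkixxodd/ → vigoxikubkixod.
Rule 2 (intervocalic voicing): /k/ is a voiceless stop between vowels /i/ and /u/, so it voices to [g]. /vigoxikubkixod/ → vigoxigubkixod.
Rule 3 (stop-cluster i-epenthesis): /b/ and /k/ form a stop–stop cluster, so [i] is inserted between them. /vigoxigubkixod/ → vigoxigubikixod.
Rule 4 (final cluster simplification): no segment meets the environment; /vigoxigubikixod/ is unchanged.

vigoxigubikixod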